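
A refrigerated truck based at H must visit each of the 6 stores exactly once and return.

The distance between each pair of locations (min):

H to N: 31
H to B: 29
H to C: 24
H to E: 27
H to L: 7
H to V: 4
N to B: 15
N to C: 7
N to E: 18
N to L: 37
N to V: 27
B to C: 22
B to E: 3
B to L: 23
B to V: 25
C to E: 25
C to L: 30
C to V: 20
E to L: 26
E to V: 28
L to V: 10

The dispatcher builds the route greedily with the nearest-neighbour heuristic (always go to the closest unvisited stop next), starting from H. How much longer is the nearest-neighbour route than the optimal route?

The nearest-neighbour route is 7 min longer than optimal.

From H: V=4, L=7, C=24, E=27, B=29, N=31 → choose V (4).
From V: L=10, C=20, B=25, N=27, E=28 → choose L (10).
From L: B=23, E=26, C=30, N=37 → choose B (23).
From B: E=3, N=15, C=22 → choose E (3).
From E: N=18, C=25 → choose N (18).
From N: C=7 → choose C (7).
NN route H → V → L → B → E → N → C → H costs 89.
Optimal: H → L → B → E → N → C → V → H costs 82 (by enumerating all 360 distinct tours).
Excess = 89 − 82 = 7.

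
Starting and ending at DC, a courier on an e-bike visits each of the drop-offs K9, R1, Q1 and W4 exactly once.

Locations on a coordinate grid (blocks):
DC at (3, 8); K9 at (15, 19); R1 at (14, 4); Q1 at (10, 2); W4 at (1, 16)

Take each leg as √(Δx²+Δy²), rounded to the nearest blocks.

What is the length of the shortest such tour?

Shortest round trip = 50 blocks.

There are 12 distinct closed tours to check (reversals are equivalent).
DC→K9→R1→Q1→W4→DC: 16+15+4+17+8 = 60
DC→K9→R1→W4→Q1→DC: 16+15+18+17+9 = 75
DC→K9→Q1→R1→W4→DC: 16+18+4+18+8 = 64
DC→K9→Q1→W4→R1→DC: 16+18+17+18+12 = 81
DC→K9→W4→R1→Q1→DC: 16+14+18+4+9 = 61
DC→K9→W4→Q1→R1→DC: 16+14+17+4+12 = 63
DC→R1→K9→Q1→W4→DC: 12+15+18+17+8 = 70
DC→R1→K9→W4→Q1→DC: 12+15+14+17+9 = 67
DC→R1→Q1→K9→W4→DC: 12+4+18+14+8 = 56
DC→R1→W4→K9→Q1→DC: 12+18+14+18+9 = 71
DC→Q1→K9→R1→W4→DC: 9+18+15+18+8 = 68
DC→Q1→R1→K9→W4→DC: 9+4+15+14+8 = 50
The minimum is 50.
One optimal route: DC → Q1 → R1 → K9 → W4 → DC (or its reverse).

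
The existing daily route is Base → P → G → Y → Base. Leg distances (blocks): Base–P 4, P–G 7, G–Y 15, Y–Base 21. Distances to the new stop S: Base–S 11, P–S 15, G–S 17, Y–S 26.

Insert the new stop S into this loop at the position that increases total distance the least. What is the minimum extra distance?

Minimum extra distance: 16 blocks, inserting S between Y and Base.

Insertion cost between consecutive stops i–j is d(i,S) + d(S,j) − d(i,j):
  between Base and P: 11 + 15 − 4 = 22
  between P and G: 15 + 17 − 7 = 25
  between G and Y: 17 + 26 − 15 = 28
  between Y and Base: 26 + 11 − 21 = 16
Cheapest insertion is between Y and Base, adding 16.
New total = 47 + 16 = 63.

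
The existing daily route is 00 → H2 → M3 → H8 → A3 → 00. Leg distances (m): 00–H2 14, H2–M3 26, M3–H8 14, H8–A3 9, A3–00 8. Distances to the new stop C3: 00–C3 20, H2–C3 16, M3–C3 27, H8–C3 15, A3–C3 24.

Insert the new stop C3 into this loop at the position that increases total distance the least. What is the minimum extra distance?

Adding 17 m by placing C3 on the H2–M3 leg.

Insertion cost between consecutive stops i–j is d(i,C3) + d(C3,j) − d(i,j):
  between 00 and H2: 20 + 16 − 14 = 22
  between H2 and M3: 16 + 27 − 26 = 17
  between M3 and H8: 27 + 15 − 14 = 28
  between H8 and A3: 15 + 24 − 9 = 30
  between A3 and 00: 24 + 20 − 8 = 36
Cheapest insertion is between H2 and M3, adding 17.
New total = 71 + 17 = 88.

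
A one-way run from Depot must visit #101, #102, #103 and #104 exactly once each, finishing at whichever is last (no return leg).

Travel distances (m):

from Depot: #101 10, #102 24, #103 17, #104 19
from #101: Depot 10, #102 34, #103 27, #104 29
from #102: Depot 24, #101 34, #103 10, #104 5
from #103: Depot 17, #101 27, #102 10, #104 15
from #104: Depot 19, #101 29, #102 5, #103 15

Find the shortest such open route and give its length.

There are 4! = 24 possible orderings.
Depot - #101 - #102 - #103 - #104: 10+34+10+15 = 69
Depot - #101 - #102 - #104 - #103: 10+34+5+15 = 64
Depot - #101 - #103 - #102 - #104: 10+27+10+5 = 52
Depot - #101 - #103 - #104 - #102: 10+27+15+5 = 57
Depot - #101 - #104 - #102 - #103: 10+29+5+10 = 54
Depot - #101 - #104 - #103 - #102: 10+29+15+10 = 64
Depot - #102 - #101 - #103 - #104: 24+34+27+15 = 100
Depot - #102 - #101 - #104 - #103: 24+34+29+15 = 102
Depot - #102 - #103 - #101 - #104: 24+10+27+29 = 90
Depot - #102 - #103 - #104 - #101: 24+10+15+29 = 78
Depot - #102 - #104 - #101 - #103: 24+5+29+27 = 85
Depot - #102 - #104 - #103 - #101: 24+5+15+27 = 71
Depot - #103 - #101 - #102 - #104: 17+27+34+5 = 83
Depot - #103 - #101 - #104 - #102: 17+27+29+5 = 78
… (10 more)
The minimum is 52.
One shortest path: Depot → #101 → #103 → #102 → #104.

Minimum one-way distance = 52 m.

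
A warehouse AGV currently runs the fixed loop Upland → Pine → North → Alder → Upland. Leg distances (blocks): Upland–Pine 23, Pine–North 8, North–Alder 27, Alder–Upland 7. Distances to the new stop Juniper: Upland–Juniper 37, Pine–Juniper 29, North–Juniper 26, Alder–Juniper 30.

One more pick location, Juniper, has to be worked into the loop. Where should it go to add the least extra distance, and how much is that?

Insertion cost between consecutive stops i–j is d(i,Juniper) + d(Juniper,j) − d(i,j):
  between Upland and Pine: 37 + 29 − 23 = 43
  between Pine and North: 29 + 26 − 8 = 47
  between North and Alder: 26 + 30 − 27 = 29
  between Alder and Upland: 30 + 37 − 7 = 60
Cheapest insertion is between North and Alder, adding 29.
New total = 65 + 29 = 94.

+29 blocks — insert Juniper between North and Alder.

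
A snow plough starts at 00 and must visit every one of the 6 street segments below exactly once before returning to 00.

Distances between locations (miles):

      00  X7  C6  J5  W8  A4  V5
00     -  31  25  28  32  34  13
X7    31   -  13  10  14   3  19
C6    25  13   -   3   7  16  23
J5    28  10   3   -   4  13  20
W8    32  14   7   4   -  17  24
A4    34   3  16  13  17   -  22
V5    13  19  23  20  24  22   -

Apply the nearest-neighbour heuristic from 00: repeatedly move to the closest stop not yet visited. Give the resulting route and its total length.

Total distance 90 miles via the nearest-neighbour route 00 → V5 → X7 → A4 → J5 → C6 → W8 → 00.

00 → [V5:13 / C6:25 / J5:28 / X7:31 / W8:32 / A4:34] → V5 (13)
V5 → [X7:19 / J5:20 / A4:22 / C6:23 / W8:24] → X7 (19)
X7 → [A4:3 / J5:10 / C6:13 / W8:14] → A4 (3)
A4 → [J5:13 / C6:16 / W8:17] → J5 (13)
J5 → [C6:3 / W8:4] → C6 (3)
C6 → [W8:7] → W8 (7)
Return W8→00: 32.
Total = 13 + 19 + 3 + 13 + 3 + 7 + 32 = 90.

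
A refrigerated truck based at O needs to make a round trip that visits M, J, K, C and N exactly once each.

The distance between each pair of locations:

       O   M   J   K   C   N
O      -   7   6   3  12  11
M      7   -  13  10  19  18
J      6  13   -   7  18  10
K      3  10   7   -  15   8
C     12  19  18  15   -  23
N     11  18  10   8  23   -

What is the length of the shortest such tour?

There are 60 distinct closed tours to check (reversals are equivalent).
O-M-J-K-C-N-O: 7+13+7+15+23+11 = 76
O-M-J-K-N-C-O: 7+13+7+8+23+12 = 70
O-M-J-C-K-N-O: 7+13+18+15+8+11 = 72
O-M-J-C-N-K-O: 7+13+18+23+8+3 = 72
O-M-J-N-K-C-O: 7+13+10+8+15+12 = 65
O-M-J-N-C-K-O: 7+13+10+23+15+3 = 71
O-M-K-J-C-N-O: 7+10+7+18+23+11 = 76
O-M-K-J-N-C-O: 7+10+7+10+23+12 = 69
O-M-K-C-J-N-O: 7+10+15+18+10+11 = 71
O-M-K-C-N-J-O: 7+10+15+23+10+6 = 71
O-M-K-N-J-C-O: 7+10+8+10+18+12 = 65
O-M-K-N-C-J-O: 7+10+8+23+18+6 = 72
O-M-C-J-K-N-O: 7+19+18+7+8+11 = 70
O-M-C-J-N-K-O: 7+19+18+10+8+3 = 65
… (46 more)
The minimum is 65.
One optimal route: O → M → J → N → K → C → O (or its reverse).

Shortest round trip = 65.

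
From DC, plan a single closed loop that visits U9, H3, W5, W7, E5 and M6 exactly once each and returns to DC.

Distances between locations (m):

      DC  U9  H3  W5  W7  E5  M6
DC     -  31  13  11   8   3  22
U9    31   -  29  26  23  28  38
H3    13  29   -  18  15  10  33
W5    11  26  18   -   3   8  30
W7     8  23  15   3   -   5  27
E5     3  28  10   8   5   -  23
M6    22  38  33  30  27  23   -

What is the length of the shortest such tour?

There are 360 distinct closed tours to check (reversals are equivalent).
DC - U9 - H3 - W5 - W7 - E5 - M6 - DC: 31+29+18+3+5+23+22 = 131
DC - U9 - H3 - W5 - W7 - M6 - E5 - DC: 31+29+18+3+27+23+3 = 134
DC - U9 - H3 - W5 - E5 - W7 - M6 - DC: 31+29+18+8+5+27+22 = 140
DC - U9 - H3 - W5 - E5 - M6 - W7 - DC: 31+29+18+8+23+27+8 = 144
DC - U9 - H3 - W5 - M6 - W7 - E5 - DC: 31+29+18+30+27+5+3 = 143
DC - U9 - H3 - W5 - M6 - E5 - W7 - DC: 31+29+18+30+23+5+8 = 144
DC - U9 - H3 - W7 - W5 - E5 - M6 - DC: 31+29+15+3+8+23+22 = 131
DC - U9 - H3 - W7 - W5 - M6 - E5 - DC: 31+29+15+3+30+23+3 = 134
… (352 more)
DC - H3 - E5 - W5 - W7 - U9 - M6 - DC: 13+10+8+3+23+38+22 = 117  ← best
The minimum is 117.
One optimal route: DC → H3 → E5 → W5 → W7 → U9 → M6 → DC (or its reverse).

Minimum total distance: 117 m.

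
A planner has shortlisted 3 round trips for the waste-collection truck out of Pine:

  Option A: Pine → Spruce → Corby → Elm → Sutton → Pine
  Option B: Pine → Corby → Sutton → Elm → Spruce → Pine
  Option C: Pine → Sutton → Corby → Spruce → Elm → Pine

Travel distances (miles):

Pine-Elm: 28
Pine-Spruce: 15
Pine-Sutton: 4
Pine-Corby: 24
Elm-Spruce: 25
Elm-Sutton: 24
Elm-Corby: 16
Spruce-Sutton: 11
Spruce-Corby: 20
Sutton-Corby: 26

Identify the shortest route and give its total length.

79 miles — Option A is the shortest.

Option A: 15 + 20 + 16 + 24 + 4 = 79
Option B: 24 + 26 + 24 + 25 + 15 = 114
Option C: 4 + 26 + 20 + 25 + 28 = 103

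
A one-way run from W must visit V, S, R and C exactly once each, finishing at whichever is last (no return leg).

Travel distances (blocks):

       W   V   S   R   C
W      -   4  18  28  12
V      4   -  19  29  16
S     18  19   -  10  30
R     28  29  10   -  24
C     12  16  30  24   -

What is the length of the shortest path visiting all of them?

Minimum one-way distance = 54 blocks.

There are 4! = 24 possible orderings.
W→V→S→R→C: 4+19+10+24 = 57
W→V→S→C→R: 4+19+30+24 = 77
W→V→R→S→C: 4+29+10+30 = 73
W→V→R→C→S: 4+29+24+30 = 87
W→V→C→S→R: 4+16+30+10 = 60
W→V→C→R→S: 4+16+24+10 = 54
W→S→V→R→C: 18+19+29+24 = 90
W→S→V→C→R: 18+19+16+24 = 77
W→S→R→V→C: 18+10+29+16 = 73
W→S→R→C→V: 18+10+24+16 = 68
W→S→C→V→R: 18+30+16+29 = 93
W→S→C→R→V: 18+30+24+29 = 101
W→R→V→S→C: 28+29+19+30 = 106
W→R→V→C→S: 28+29+16+30 = 103
… (10 more)
The minimum is 54.
One shortest path: W → V → C → R → S.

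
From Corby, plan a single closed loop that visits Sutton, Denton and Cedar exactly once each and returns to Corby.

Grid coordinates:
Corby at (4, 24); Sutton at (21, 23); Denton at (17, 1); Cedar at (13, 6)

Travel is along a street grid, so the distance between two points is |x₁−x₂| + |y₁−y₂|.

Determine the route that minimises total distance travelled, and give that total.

Shortest round trip = 80.

With 3 stops there are 3!/2 = 3 distinct round trips (a route and its reverse cost the same).
Corby → Sutton → Denton → Cedar → Corby: 18+26+9+27 = 80
Corby → Sutton → Cedar → Denton → Corby: 18+25+9+36 = 88
Corby → Denton → Sutton → Cedar → Corby: 36+26+25+27 = 114
The minimum is 80.
One optimal route: Corby → Sutton → Denton → Cedar → Corby (or its reverse).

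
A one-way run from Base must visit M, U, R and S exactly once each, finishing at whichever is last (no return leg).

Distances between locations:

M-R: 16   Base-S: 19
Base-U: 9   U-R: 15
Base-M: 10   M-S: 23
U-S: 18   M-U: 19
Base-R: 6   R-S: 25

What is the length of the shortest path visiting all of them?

There are 4! = 24 possible orderings.
Base→M→U→R→S: 10+19+15+25 = 69
Base→M→U→S→R: 10+19+18+25 = 72
Base→M→R→U→S: 10+16+15+18 = 59
Base→M→R→S→U: 10+16+25+18 = 69
Base→M→S→U→R: 10+23+18+15 = 66
Base→M→S→R→U: 10+23+25+15 = 73
Base→U→M→R→S: 9+19+16+25 = 69
Base→U→M→S→R: 9+19+23+25 = 76
Base→U→R→M→S: 9+15+16+23 = 63
Base→U→R→S→M: 9+15+25+23 = 72
Base→U→S→M→R: 9+18+23+16 = 66
Base→U→S→R→M: 9+18+25+16 = 68
Base→R→M→U→S: 6+16+19+18 = 59
Base→R→M→S→U: 6+16+23+18 = 63
… (10 more)
The minimum is 59.
One shortest path: Base → M → R → U → S.

Shortest open route: 59.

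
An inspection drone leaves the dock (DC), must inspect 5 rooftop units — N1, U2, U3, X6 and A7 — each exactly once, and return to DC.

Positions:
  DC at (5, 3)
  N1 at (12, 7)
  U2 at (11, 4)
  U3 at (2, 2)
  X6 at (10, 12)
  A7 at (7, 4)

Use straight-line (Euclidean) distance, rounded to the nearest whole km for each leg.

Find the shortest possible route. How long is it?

30 km — the shortest possible round trip.

There are 60 distinct closed tours to check (reversals are equivalent).
DC - N1 - U2 - U3 - X6 - A7 - DC: 8+3+9+13+9+2 = 44
DC - N1 - U2 - U3 - A7 - X6 - DC: 8+3+9+5+9+10 = 44
DC - N1 - U2 - X6 - U3 - A7 - DC: 8+3+8+13+5+2 = 39
DC - N1 - U2 - X6 - A7 - U3 - DC: 8+3+8+9+5+3 = 36
DC - N1 - U2 - A7 - U3 - X6 - DC: 8+3+4+5+13+10 = 43
DC - N1 - U2 - A7 - X6 - U3 - DC: 8+3+4+9+13+3 = 40
DC - N1 - U3 - U2 - X6 - A7 - DC: 8+11+9+8+9+2 = 47
DC - N1 - U3 - U2 - A7 - X6 - DC: 8+11+9+4+9+10 = 51
DC - N1 - U3 - X6 - U2 - A7 - DC: 8+11+13+8+4+2 = 46
DC - N1 - U3 - X6 - A7 - U2 - DC: 8+11+13+9+4+6 = 51
DC - N1 - U3 - A7 - U2 - X6 - DC: 8+11+5+4+8+10 = 46
DC - N1 - U3 - A7 - X6 - U2 - DC: 8+11+5+9+8+6 = 47
DC - N1 - X6 - U2 - U3 - A7 - DC: 8+5+8+9+5+2 = 37
DC - N1 - X6 - U2 - A7 - U3 - DC: 8+5+8+4+5+3 = 33
… (46 more)
DC - U3 - X6 - N1 - U2 - A7 - DC: 3+13+5+3+4+2 = 30  ← best
The minimum is 30.
One optimal route: DC → U3 → X6 → N1 → U2 → A7 → DC (or its reverse).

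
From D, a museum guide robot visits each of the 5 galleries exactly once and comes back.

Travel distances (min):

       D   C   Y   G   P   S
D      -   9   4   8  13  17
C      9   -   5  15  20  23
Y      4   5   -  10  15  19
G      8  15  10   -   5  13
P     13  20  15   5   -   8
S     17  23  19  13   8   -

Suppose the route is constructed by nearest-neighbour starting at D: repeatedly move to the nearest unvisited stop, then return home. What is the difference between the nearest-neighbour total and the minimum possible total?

Excess over optimum: 1 min.

D: Y=4, G=8, C=9, P=13, S=17 ⇒ Y
Y: C=5, G=10, P=15, S=19 ⇒ C
C: G=15, P=20, S=23 ⇒ G
G: P=5, S=13 ⇒ P
P: S=8 ⇒ S
NN route D → Y → C → G → P → S → D costs 54.
Optimal: D → Y → C → S → P → G → D costs 53 (by enumerating all 60 distinct tours).
Excess = 54 − 53 = 1.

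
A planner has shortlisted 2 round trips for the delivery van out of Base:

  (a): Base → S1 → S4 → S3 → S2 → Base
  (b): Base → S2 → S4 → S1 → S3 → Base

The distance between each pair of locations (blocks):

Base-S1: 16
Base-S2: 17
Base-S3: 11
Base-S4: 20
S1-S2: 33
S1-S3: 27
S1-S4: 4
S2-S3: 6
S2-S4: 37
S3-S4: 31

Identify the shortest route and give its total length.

(a): 16 + 4 + 31 + 6 + 17 = 74
(b): 17 + 37 + 4 + 27 + 11 = 96

Shortest is (a), total 74 blocks.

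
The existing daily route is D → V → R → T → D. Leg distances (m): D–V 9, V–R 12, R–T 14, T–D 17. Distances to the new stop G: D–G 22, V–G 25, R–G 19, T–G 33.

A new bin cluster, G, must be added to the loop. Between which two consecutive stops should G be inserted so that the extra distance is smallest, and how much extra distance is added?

Minimum extra distance: 32 m, inserting G between V and R.

Insertion cost between consecutive stops i–j is d(i,G) + d(G,j) − d(i,j):
  between D and V: 22 + 25 − 9 = 38
  between V and R: 25 + 19 − 12 = 32
  between R and T: 19 + 33 − 14 = 38
  between T and D: 33 + 22 − 17 = 38
Cheapest insertion is between V and R, adding 32.
New total = 52 + 32 = 84.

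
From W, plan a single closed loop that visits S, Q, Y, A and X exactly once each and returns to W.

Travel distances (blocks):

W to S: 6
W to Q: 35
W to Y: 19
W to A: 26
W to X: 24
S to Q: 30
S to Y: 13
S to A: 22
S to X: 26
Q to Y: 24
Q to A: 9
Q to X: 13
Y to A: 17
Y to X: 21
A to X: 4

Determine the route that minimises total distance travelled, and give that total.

With 5 stops there are 5!/2 = 60 distinct round trips (a route and its reverse cost the same).
W→S→Q→Y→A→X→W: 6+30+24+17+4+24 = 105
W→S→Q→Y→X→A→W: 6+30+24+21+4+26 = 111
W→S→Q→A→Y→X→W: 6+30+9+17+21+24 = 107
W→S→Q→A→X→Y→W: 6+30+9+4+21+19 = 89
W→S→Q→X→Y→A→W: 6+30+13+21+17+26 = 113
W→S→Q→X→A→Y→W: 6+30+13+4+17+19 = 89
W→S→Y→Q→A→X→W: 6+13+24+9+4+24 = 80
W→S→Y→Q→X→A→W: 6+13+24+13+4+26 = 86
W→S→Y→A→Q→X→W: 6+13+17+9+13+24 = 82
W→S→Y→A→X→Q→W: 6+13+17+4+13+35 = 88
W→S→Y→X→Q→A→W: 6+13+21+13+9+26 = 88
W→S→Y→X→A→Q→W: 6+13+21+4+9+35 = 88
W→S→A→Q→Y→X→W: 6+22+9+24+21+24 = 106
W→S→A→Q→X→Y→W: 6+22+9+13+21+19 = 90
… (46 more)
The minimum is 80.
One optimal route: W → S → Y → Q → A → X → W (or its reverse).

Shortest round trip = 80 blocks.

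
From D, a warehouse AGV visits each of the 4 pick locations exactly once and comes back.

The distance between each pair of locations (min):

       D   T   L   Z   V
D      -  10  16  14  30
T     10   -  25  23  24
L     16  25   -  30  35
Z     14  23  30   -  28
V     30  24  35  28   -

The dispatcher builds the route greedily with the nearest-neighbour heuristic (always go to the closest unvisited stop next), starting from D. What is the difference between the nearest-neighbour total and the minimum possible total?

D: T=10, Z=14, L=16, V=30 ⇒ T
T: Z=23, V=24, L=25 ⇒ Z
Z: V=28, L=30 ⇒ V
V: L=35 ⇒ L
NN route D → T → Z → V → L → D costs 112.
Optimal: D → L → T → V → Z → D costs 107 (by enumerating all 12 distinct tours).
Excess = 112 − 107 = 5.

5 min longer than the optimal tour.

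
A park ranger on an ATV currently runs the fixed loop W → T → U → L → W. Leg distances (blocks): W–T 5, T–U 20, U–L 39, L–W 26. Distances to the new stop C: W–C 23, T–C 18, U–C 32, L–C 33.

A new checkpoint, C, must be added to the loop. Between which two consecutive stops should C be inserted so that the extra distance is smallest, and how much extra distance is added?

Adding 26 blocks by placing C on the U–L leg.

Insertion cost between consecutive stops i–j is d(i,C) + d(C,j) − d(i,j):
  between W and T: 23 + 18 − 5 = 36
  between T and U: 18 + 32 − 20 = 30
  between U and L: 32 + 33 − 39 = 26
  between L and W: 33 + 23 − 26 = 30
Cheapest insertion is between U and L, adding 26.
New total = 90 + 26 = 116.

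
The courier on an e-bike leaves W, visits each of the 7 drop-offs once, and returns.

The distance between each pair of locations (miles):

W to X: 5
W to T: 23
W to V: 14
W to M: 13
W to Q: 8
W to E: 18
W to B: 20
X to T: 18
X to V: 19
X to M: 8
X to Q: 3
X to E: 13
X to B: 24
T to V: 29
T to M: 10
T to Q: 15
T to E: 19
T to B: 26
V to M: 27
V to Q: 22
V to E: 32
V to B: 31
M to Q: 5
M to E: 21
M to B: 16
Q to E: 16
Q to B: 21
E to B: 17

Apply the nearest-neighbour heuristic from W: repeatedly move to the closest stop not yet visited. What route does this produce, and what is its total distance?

104 miles along W → X → Q → M → T → E → B → V → W.

W → [X:5 / Q:8 / M:13 / V:14 / E:18 / B:20 / T:23] → X (5)
X → [Q:3 / M:8 / E:13 / T:18 / V:19 / B:24] → Q (3)
Q → [M:5 / T:15 / E:16 / B:21 / V:22] → M (5)
M → [T:10 / B:16 / E:21 / V:27] → T (10)
T → [E:19 / B:26 / V:29] → E (19)
E → [B:17 / V:32] → B (17)
B → [V:31] → V (31)
Return V→W: 14.
Total = 5 + 3 + 5 + 10 + 19 + 17 + 31 + 14 = 104.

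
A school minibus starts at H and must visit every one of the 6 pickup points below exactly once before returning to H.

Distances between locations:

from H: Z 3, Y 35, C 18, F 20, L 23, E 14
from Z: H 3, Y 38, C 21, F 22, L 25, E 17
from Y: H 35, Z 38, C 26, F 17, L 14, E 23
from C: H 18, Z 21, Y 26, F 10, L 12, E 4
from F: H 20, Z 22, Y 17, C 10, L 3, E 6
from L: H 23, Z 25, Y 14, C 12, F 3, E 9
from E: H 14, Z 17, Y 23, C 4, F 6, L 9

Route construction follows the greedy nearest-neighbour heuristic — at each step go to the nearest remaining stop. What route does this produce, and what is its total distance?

H → [Z:3 / E:14 / C:18 / F:20 / L:23 / Y:35] → Z (3)
Z → [E:17 / C:21 / F:22 / L:25 / Y:38] → E (17)
E → [C:4 / F:6 / L:9 / Y:23] → C (4)
C → [F:10 / L:12 / Y:26] → F (10)
F → [L:3 / Y:17] → L (3)
L → [Y:14] → Y (14)
Return Y→H: 35.
Total = 3 + 17 + 4 + 10 + 3 + 14 + 35 = 86.

86 along H → Z → E → C → F → L → Y → H.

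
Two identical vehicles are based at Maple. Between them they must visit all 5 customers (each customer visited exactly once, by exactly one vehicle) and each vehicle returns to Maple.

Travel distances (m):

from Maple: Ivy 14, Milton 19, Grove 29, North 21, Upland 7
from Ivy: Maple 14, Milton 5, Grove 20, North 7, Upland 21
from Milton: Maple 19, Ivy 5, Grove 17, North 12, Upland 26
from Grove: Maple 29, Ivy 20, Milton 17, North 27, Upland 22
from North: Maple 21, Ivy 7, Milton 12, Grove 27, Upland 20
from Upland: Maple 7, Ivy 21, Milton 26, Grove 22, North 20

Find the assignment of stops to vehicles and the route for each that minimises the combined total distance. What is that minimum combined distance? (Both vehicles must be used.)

93 m — the smallest possible combined total.

There are 2^4 − 1 = 15 ways to divide the 5 stops into two non-empty groups. For each, the best each vehicle can do is its own shortest tour through its group:
  {Ivy} + {Milton, Grove, North, Upland}: 28 + 79 = 107
  {Milton} + {Ivy, Grove, North, Upland}: 38 + 77 = 115
  {Ivy, Milton} + {Grove, North, Upland}: 38 + 77 = 115
  {Grove} + {Ivy, Milton, North, Upland}: 58 + 58 = 116
  {Ivy, Grove} + {Milton, North, Upland}: 63 + 58 = 121
  {Milton, Grove} + {Ivy, North, Upland}: 65 + 48 = 113
  … (15 splits in total)
  {Ivy, Milton, Grove, North} + {Upland}: 79 + 14 = 93  ← best
Best: vehicle 1 Maple → Ivy → North → Milton → Grove → Maple = 79; vehicle 2 Maple → Upland → Maple = 14; combined 93.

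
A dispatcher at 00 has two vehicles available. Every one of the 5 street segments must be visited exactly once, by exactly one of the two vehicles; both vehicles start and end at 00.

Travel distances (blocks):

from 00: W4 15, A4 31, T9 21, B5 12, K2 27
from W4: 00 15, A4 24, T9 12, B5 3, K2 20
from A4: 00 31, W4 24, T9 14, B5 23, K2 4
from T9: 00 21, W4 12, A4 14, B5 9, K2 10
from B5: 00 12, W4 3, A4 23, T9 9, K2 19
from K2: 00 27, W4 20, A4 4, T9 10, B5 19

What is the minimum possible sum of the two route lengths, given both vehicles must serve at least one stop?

96 blocks — the smallest possible combined total.

Check every non-empty split of the stops between the two vehicles; for each half take its own optimal tour:
  {W4} + {A4, T9, B5, K2}: 30 + 66 = 96
  {A4} + {W4, T9, B5, K2}: 62 + 64 = 126
  {W4, A4} + {T9, B5, K2}: 70 + 58 = 128
  {T9} + {W4, A4, B5, K2}: 42 + 70 = 112
  {W4, T9} + {A4, B5, K2}: 48 + 66 = 114
  {A4, T9} + {W4, B5, K2}: 66 + 62 = 128
  … (15 splits in total)
Best: vehicle 1 00 → W4 → 00 = 30; vehicle 2 00 → A4 → K2 → T9 → B5 → 00 = 66; combined 96.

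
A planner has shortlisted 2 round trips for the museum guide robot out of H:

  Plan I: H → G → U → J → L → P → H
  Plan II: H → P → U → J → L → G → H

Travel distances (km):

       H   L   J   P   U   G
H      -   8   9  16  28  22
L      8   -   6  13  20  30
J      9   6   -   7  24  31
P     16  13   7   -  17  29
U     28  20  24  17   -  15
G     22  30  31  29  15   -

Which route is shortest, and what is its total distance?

Plan I: 22 + 15 + 24 + 6 + 13 + 16 = 96
Plan II: 16 + 17 + 24 + 6 + 30 + 22 = 115

96 km — Plan I is the shortest.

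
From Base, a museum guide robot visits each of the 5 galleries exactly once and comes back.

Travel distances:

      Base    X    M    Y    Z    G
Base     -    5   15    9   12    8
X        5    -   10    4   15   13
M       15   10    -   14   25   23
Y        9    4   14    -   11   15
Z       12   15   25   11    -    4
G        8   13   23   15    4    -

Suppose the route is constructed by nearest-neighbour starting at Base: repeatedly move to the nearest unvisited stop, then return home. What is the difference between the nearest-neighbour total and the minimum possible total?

10 longer than the optimal tour.

From Base: X=5, G=8, Y=9, Z=12, M=15 → choose X (5).
From X: Y=4, M=10, G=13, Z=15 → choose Y (4).
From Y: Z=11, M=14, G=15 → choose Z (11).
From Z: G=4, M=25 → choose G (4).
From G: M=23 → choose M (23).
NN route Base → X → Y → Z → G → M → Base costs 62.
Optimal: Base → X → M → Y → Z → G → Base costs 52 (by enumerating all 60 distinct tours).
Excess = 62 − 52 = 10.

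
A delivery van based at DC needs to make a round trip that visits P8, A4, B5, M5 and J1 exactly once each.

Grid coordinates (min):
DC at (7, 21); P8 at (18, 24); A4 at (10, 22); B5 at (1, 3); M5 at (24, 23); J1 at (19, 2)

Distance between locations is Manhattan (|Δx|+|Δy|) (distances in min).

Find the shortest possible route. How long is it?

Minimum total distance: 90 min.

With 5 stops there are 5!/2 = 60 distinct round trips (a route and its reverse cost the same).
DC→P8→A4→B5→M5→J1→DC: 14+10+28+43+26+31 = 152
DC→P8→A4→B5→J1→M5→DC: 14+10+28+19+26+19 = 116
DC→P8→A4→M5→B5→J1→DC: 14+10+15+43+19+31 = 132
DC→P8→A4→M5→J1→B5→DC: 14+10+15+26+19+24 = 108
DC→P8→A4→J1→B5→M5→DC: 14+10+29+19+43+19 = 134
DC→P8→A4→J1→M5→B5→DC: 14+10+29+26+43+24 = 146
DC→P8→B5→A4→M5→J1→DC: 14+38+28+15+26+31 = 152
DC→P8→B5→A4→J1→M5→DC: 14+38+28+29+26+19 = 154
DC→P8→B5→M5→A4→J1→DC: 14+38+43+15+29+31 = 170
DC→P8→B5→M5→J1→A4→DC: 14+38+43+26+29+4 = 154
DC→P8→B5→J1→A4→M5→DC: 14+38+19+29+15+19 = 134
DC→P8→B5→J1→M5→A4→DC: 14+38+19+26+15+4 = 116
DC→P8→M5→A4→B5→J1→DC: 14+7+15+28+19+31 = 114
DC→P8→M5→A4→J1→B5→DC: 14+7+15+29+19+24 = 108
… (46 more)
DC→A4→P8→M5→J1→B5→DC: 4+10+7+26+19+24 = 90  ← best
The minimum is 90.
One optimal route: DC → A4 → P8 → M5 → J1 → B5 → DC (or its reverse).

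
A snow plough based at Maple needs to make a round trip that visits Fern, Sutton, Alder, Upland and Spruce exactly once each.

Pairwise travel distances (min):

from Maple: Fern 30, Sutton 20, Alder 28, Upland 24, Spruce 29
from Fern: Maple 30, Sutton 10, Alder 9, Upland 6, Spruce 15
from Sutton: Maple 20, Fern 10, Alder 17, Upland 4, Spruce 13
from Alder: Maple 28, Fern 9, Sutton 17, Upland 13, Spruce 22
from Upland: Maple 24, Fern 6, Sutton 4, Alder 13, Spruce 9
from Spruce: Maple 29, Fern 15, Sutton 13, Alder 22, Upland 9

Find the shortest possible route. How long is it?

There are 60 distinct closed tours to check (reversals are equivalent).
Maple-Fern-Sutton-Alder-Upland-Spruce-Maple: 30+10+17+13+9+29 = 108
Maple-Fern-Sutton-Alder-Spruce-Upland-Maple: 30+10+17+22+9+24 = 112
Maple-Fern-Sutton-Upland-Alder-Spruce-Maple: 30+10+4+13+22+29 = 108
Maple-Fern-Sutton-Upland-Spruce-Alder-Maple: 30+10+4+9+22+28 = 103
Maple-Fern-Sutton-Spruce-Alder-Upland-Maple: 30+10+13+22+13+24 = 112
Maple-Fern-Sutton-Spruce-Upland-Alder-Maple: 30+10+13+9+13+28 = 103
Maple-Fern-Alder-Sutton-Upland-Spruce-Maple: 30+9+17+4+9+29 = 98
Maple-Fern-Alder-Sutton-Spruce-Upland-Maple: 30+9+17+13+9+24 = 102
Maple-Fern-Alder-Upland-Sutton-Spruce-Maple: 30+9+13+4+13+29 = 98
Maple-Fern-Alder-Upland-Spruce-Sutton-Maple: 30+9+13+9+13+20 = 94
Maple-Fern-Alder-Spruce-Sutton-Upland-Maple: 30+9+22+13+4+24 = 102
Maple-Fern-Alder-Spruce-Upland-Sutton-Maple: 30+9+22+9+4+20 = 94
Maple-Fern-Upland-Sutton-Alder-Spruce-Maple: 30+6+4+17+22+29 = 108
Maple-Fern-Upland-Sutton-Spruce-Alder-Maple: 30+6+4+13+22+28 = 103
… (46 more)
Maple-Sutton-Upland-Spruce-Fern-Alder-Maple: 20+4+9+15+9+28 = 85  ← best
The minimum is 85.
One optimal route: Maple → Sutton → Upland → Spruce → Fern → Alder → Maple (or its reverse).

85 min — the shortest possible round trip.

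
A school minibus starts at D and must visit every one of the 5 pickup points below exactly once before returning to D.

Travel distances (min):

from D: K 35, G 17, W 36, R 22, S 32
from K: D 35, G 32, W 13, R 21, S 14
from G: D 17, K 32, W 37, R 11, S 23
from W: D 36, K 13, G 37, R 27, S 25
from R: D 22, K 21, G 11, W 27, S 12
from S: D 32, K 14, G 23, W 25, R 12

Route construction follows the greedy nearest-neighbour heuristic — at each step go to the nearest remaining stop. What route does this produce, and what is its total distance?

From D: distances to unvisited — G=17, R=22, S=32, K=35, W=36. Nearest is G (17).
From G: distances to unvisited — R=11, S=23, K=32, W=37. Nearest is R (11).
From R: distances to unvisited — S=12, K=21, W=27. Nearest is S (12).
From S: distances to unvisited — K=14, W=25. Nearest is K (14).
From K: distances to unvisited — W=13. Nearest is W (13).
Return W→D: 36.
Total = 17 + 11 + 12 + 14 + 13 + 36 = 103.

103 min along D → G → R → S → K → W → D.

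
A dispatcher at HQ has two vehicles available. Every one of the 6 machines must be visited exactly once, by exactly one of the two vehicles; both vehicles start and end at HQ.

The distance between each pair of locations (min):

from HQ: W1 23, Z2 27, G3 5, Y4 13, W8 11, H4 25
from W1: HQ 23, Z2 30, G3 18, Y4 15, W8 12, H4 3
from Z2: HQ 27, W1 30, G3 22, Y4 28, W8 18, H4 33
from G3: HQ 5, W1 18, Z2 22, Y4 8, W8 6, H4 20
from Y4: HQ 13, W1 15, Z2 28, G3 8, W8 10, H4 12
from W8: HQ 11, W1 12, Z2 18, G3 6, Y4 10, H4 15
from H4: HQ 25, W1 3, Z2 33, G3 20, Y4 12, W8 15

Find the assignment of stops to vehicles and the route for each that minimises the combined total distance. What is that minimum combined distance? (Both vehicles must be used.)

95 min — the smallest possible combined total.

There are 2^5 − 1 = 31 ways to divide the 6 stops into two non-empty groups. For each, the best each vehicle can do is its own shortest tour through its group:
  {W1} + {Z2, G3, Y4, W8, H4}: 46 + 85 = 131
  {Z2} + {W1, G3, Y4, W8, H4}: 54 + 51 = 105
  {W1, Z2} + {G3, Y4, W8, H4}: 80 + 51 = 131
  {G3} + {W1, Z2, Y4, W8, H4}: 10 + 85 = 95
  {W1, G3} + {Z2, Y4, W8, H4}: 46 + 85 = 131
  {Z2, G3} + {W1, Y4, W8, H4}: 54 + 51 = 105
  … (31 splits in total)
Best: vehicle 1 HQ → G3 → HQ = 10; vehicle 2 HQ → Z2 → W8 → W1 → H4 → Y4 → HQ = 85; combined 95.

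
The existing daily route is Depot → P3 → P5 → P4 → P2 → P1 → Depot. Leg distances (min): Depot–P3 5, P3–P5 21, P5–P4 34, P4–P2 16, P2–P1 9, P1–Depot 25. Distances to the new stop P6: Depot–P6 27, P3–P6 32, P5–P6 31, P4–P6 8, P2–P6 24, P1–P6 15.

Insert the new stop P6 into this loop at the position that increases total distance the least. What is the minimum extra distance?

+5 min — insert P6 between P5 and P4.

Insertion cost between consecutive stops i–j is d(i,P6) + d(P6,j) − d(i,j):
  between Depot and P3: 27 + 32 − 5 = 54
  between P3 and P5: 32 + 31 − 21 = 42
  between P5 and P4: 31 + 8 − 34 = 5
  between P4 and P2: 8 + 24 − 16 = 16
  between P2 and P1: 24 + 15 − 9 = 30
  between P1 and Depot: 15 + 27 − 25 = 17
Cheapest insertion is between P5 and P4, adding 5.
New total = 110 + 5 = 115.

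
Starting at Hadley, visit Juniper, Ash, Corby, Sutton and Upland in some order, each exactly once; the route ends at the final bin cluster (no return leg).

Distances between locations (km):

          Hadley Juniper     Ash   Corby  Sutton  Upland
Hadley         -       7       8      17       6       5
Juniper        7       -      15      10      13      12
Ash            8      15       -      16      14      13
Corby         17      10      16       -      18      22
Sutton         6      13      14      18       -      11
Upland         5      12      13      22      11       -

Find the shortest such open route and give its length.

55 km — the minimum one-way total.

There are 5! = 120 possible orderings.
Hadley - Juniper - Ash - Corby - Sutton - Upland: 7+15+16+18+11 = 67
Hadley - Juniper - Ash - Corby - Upland - Sutton: 7+15+16+22+11 = 71
Hadley - Juniper - Ash - Sutton - Corby - Upland: 7+15+14+18+22 = 76
Hadley - Juniper - Ash - Sutton - Upland - Corby: 7+15+14+11+22 = 69
Hadley - Juniper - Ash - Upland - Corby - Sutton: 7+15+13+22+18 = 75
Hadley - Juniper - Ash - Upland - Sutton - Corby: 7+15+13+11+18 = 64
Hadley - Juniper - Corby - Ash - Sutton - Upland: 7+10+16+14+11 = 58
Hadley - Juniper - Corby - Ash - Upland - Sutton: 7+10+16+13+11 = 57
Hadley - Juniper - Corby - Sutton - Ash - Upland: 7+10+18+14+13 = 62
Hadley - Juniper - Corby - Sutton - Upland - Ash: 7+10+18+11+13 = 59
Hadley - Juniper - Corby - Upland - Ash - Sutton: 7+10+22+13+14 = 66
Hadley - Juniper - Corby - Upland - Sutton - Ash: 7+10+22+11+14 = 64
Hadley - Juniper - Sutton - Ash - Corby - Upland: 7+13+14+16+22 = 72
Hadley - Juniper - Sutton - Ash - Upland - Corby: 7+13+14+13+22 = 69
… (106 more)
Hadley - Ash - Sutton - Upland - Juniper - Corby: 8+14+11+12+10 = 55  ← best
The minimum is 55.
One shortest path: Hadley → Ash → Sutton → Upland → Juniper → Corby.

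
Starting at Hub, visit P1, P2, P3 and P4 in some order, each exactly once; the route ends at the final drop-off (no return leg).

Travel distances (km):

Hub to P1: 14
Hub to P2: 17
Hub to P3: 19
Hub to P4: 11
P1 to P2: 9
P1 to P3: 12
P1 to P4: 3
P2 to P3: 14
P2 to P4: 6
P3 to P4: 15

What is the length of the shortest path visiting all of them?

There are 4! = 24 possible orderings.
Hub - P1 - P2 - P3 - P4: 14+9+14+15 = 52
Hub - P1 - P2 - P4 - P3: 14+9+6+15 = 44
Hub - P1 - P3 - P2 - P4: 14+12+14+6 = 46
Hub - P1 - P3 - P4 - P2: 14+12+15+6 = 47
Hub - P1 - P4 - P2 - P3: 14+3+6+14 = 37
Hub - P1 - P4 - P3 - P2: 14+3+15+14 = 46
Hub - P2 - P1 - P3 - P4: 17+9+12+15 = 53
Hub - P2 - P1 - P4 - P3: 17+9+3+15 = 44
Hub - P2 - P3 - P1 - P4: 17+14+12+3 = 46
Hub - P2 - P3 - P4 - P1: 17+14+15+3 = 49
Hub - P2 - P4 - P1 - P3: 17+6+3+12 = 38
Hub - P2 - P4 - P3 - P1: 17+6+15+12 = 50
Hub - P3 - P1 - P2 - P4: 19+12+9+6 = 46
Hub - P3 - P1 - P4 - P2: 19+12+3+6 = 40
… (10 more)
The minimum is 37.
One shortest path: Hub → P1 → P4 → P2 → P3.

Shortest open route: 37 km.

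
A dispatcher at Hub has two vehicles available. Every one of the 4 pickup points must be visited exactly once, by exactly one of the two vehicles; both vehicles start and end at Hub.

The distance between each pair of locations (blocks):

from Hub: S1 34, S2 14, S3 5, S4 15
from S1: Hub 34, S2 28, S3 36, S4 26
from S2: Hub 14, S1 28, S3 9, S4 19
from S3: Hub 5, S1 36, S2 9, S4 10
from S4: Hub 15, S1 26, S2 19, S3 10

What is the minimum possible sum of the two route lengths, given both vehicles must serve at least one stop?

Check every non-empty split of the stops between the two vehicles; for each half take its own optimal tour:
  {S1} + {S2, S3, S4}: 68 + 48 = 116
  {S2} + {S1, S3, S4}: 28 + 75 = 103
  {S1, S2} + {S3, S4}: 76 + 30 = 106
  {S3} + {S1, S2, S4}: 10 + 83 = 93
  {S1, S3} + {S2, S4}: 75 + 48 = 123
  {S2, S3} + {S1, S4}: 28 + 75 = 103
  … (7 splits in total)
Best: vehicle 1 Hub → S3 → Hub = 10; vehicle 2 Hub → S2 → S1 → S4 → Hub = 83; combined 93.

93 blocks — the smallest possible combined total.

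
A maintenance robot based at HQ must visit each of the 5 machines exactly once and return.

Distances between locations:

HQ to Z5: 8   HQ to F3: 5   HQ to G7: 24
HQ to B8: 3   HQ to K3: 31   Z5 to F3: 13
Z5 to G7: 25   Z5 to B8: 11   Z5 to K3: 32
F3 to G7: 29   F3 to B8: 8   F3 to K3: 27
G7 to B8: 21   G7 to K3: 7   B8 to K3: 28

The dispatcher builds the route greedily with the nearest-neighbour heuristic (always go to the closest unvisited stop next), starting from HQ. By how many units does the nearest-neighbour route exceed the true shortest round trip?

The nearest-neighbour route is 9 longer than optimal.

HQ: B8=3, F3=5, Z5=8, G7=24, K3=31 ⇒ B8
B8: F3=8, Z5=11, G7=21, K3=28 ⇒ F3
F3: Z5=13, K3=27, G7=29 ⇒ Z5
Z5: G7=25, K3=32 ⇒ G7
G7: K3=7 ⇒ K3
NN route HQ → B8 → F3 → Z5 → G7 → K3 → HQ costs 87.
Optimal: HQ → Z5 → G7 → K3 → F3 → B8 → HQ costs 78 (by enumerating all 60 distinct tours).
Excess = 87 − 78 = 9.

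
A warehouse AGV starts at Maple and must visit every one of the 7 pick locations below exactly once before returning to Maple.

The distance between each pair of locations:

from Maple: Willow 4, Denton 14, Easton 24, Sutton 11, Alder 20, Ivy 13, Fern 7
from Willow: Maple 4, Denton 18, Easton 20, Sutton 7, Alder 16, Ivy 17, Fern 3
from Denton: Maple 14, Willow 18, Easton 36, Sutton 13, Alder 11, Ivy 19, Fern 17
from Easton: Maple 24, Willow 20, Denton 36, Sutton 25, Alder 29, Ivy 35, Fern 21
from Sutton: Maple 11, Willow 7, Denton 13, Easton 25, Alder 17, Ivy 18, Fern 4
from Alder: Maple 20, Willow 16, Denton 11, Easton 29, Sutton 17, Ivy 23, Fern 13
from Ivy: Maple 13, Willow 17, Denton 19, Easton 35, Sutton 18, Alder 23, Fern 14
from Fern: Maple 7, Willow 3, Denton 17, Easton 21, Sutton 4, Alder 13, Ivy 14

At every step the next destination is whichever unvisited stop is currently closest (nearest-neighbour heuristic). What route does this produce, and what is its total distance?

Nearest-neighbour total = 117; route Maple → Willow → Fern → Sutton → Denton → Alder → Ivy → Easton → Maple.

Maple → [Willow:4 / Fern:7 / Sutton:11 / Ivy:13 / Denton:14 / Alder:20 / Easton:24] → Willow (4)
Willow → [Fern:3 / Sutton:7 / Alder:16 / Ivy:17 / Denton:18 / Easton:20] → Fern (3)
Fern → [Sutton:4 / Alder:13 / Ivy:14 / Denton:17 / Easton:21] → Sutton (4)
Sutton → [Denton:13 / Alder:17 / Ivy:18 / Easton:25] → Denton (13)
Denton → [Alder:11 / Ivy:19 / Easton:36] → Alder (11)
Alder → [Ivy:23 / Easton:29] → Ivy (23)
Ivy → [Easton:35] → Easton (35)
Return Easton→Maple: 24.
Total = 4 + 3 + 4 + 13 + 11 + 23 + 35 + 24 = 117.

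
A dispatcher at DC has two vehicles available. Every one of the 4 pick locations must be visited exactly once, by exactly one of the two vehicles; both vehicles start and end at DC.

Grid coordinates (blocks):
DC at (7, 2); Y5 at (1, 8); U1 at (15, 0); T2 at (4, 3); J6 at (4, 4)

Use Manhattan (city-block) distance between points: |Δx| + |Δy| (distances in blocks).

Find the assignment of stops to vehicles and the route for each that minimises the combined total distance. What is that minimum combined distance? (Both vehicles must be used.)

Minimum combined distance: 44 blocks.

Check every non-empty split of the stops between the two vehicles; for each half take its own optimal tour:
  {Y5} + {U1, T2, J6}: 24 + 30 = 54
  {U1} + {Y5, T2, J6}: 20 + 24 = 44
  {Y5, U1} + {T2, J6}: 44 + 10 = 54
  {T2} + {Y5, U1, J6}: 8 + 44 = 52
  {Y5, T2} + {U1, J6}: 24 + 30 = 54
  {U1, T2} + {Y5, J6}: 28 + 24 = 52
  … (7 splits in total)
Best: vehicle 1 DC → U1 → DC = 20; vehicle 2 DC → Y5 → J6 → T2 → DC = 24; combined 44.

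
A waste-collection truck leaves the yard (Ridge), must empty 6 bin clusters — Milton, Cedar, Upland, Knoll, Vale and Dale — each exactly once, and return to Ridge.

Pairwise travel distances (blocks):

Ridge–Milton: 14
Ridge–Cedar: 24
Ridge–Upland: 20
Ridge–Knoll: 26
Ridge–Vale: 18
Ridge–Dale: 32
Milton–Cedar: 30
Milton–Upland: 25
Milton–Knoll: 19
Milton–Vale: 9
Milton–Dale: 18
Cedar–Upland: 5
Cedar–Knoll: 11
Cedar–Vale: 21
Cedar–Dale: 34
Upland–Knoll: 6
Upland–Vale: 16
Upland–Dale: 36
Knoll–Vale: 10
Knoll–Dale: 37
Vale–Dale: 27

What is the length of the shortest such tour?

There are 360 distinct closed tours to check (reversals are equivalent).
Ridge-Milton-Cedar-Upland-Knoll-Vale-Dale-Ridge: 14+30+5+6+10+27+32 = 124
Ridge-Milton-Cedar-Upland-Knoll-Dale-Vale-Ridge: 14+30+5+6+37+27+18 = 137
Ridge-Milton-Cedar-Upland-Vale-Knoll-Dale-Ridge: 14+30+5+16+10+37+32 = 144
Ridge-Milton-Cedar-Upland-Vale-Dale-Knoll-Ridge: 14+30+5+16+27+37+26 = 155
Ridge-Milton-Cedar-Upland-Dale-Knoll-Vale-Ridge: 14+30+5+36+37+10+18 = 150
Ridge-Milton-Cedar-Upland-Dale-Vale-Knoll-Ridge: 14+30+5+36+27+10+26 = 148
Ridge-Milton-Cedar-Knoll-Upland-Vale-Dale-Ridge: 14+30+11+6+16+27+32 = 136
Ridge-Milton-Cedar-Knoll-Upland-Dale-Vale-Ridge: 14+30+11+6+36+27+18 = 142
… (352 more)
Ridge-Milton-Dale-Vale-Knoll-Upland-Cedar-Ridge: 14+18+27+10+6+5+24 = 104  ← best
The minimum is 104.
One optimal route: Ridge → Milton → Dale → Vale → Knoll → Upland → Cedar → Ridge (or its reverse).

Shortest round trip = 104 blocks.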